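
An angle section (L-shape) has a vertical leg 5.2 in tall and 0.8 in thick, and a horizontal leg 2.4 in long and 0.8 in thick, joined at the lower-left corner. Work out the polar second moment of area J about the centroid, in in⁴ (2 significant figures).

Decompose the section into non-overlapping parts with the origin at the bottom-left of its bounding rectangle.
Vertical leg: 0.8 × 5.2, A = 4.16 in², y = 2.6 in, Ī = 9.374 in⁴.
Horizontal leg (remainder): 1.6 × 0.8, A = 1.28 in², y = 0.4 in, Ī = 0.06827 in⁴.
Centroid: ȳ = ΣA·y / ΣA = 2.082 in.
Transfer each piece to the centroidal x-axis using Ī + A·d² with d = y − 2.082:
  vertical leg: d = 0.5176 in → contributes +10.49 in⁴
  horizontal leg (remainder): d = -1.682 in → contributes +3.691 in⁴
Total I = 14.18 in⁴.
For the y-axis: x̄ = 0.6824 in.
Repeating about the centroidal y-axis gives I_y = 1.904 in⁴.
Polar second moment: J = I_x + I_y = 16.08 in⁴.

J ≈ 16 in⁴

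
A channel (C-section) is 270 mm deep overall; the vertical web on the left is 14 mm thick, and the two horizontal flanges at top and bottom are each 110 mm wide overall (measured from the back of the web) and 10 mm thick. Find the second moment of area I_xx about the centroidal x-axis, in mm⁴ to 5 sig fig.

Treat the section as a set of non-overlapping primitives; coordinates are from the bounding-box lower-left.
Web: 14 × 270, A = 3 780 mm², y = 135 mm, Ī = 22 963 500 mm⁴.
Top flange (beyond web): 96 × 10, A = 960 mm², y = 265 mm, Ī = 8 000 mm⁴.
Bottom flange (beyond web): 96 × 10, A = 960 mm², y = 5 mm, Ī = 8 000 mm⁴.
By symmetry the centroid is at mid-height, ȳ = 135 mm.
Transfer each piece to the centroidal x-axis using Ī + A·d² with d = y − 135:
  web: d = 0 mm → contributes +22 963 500 mm⁴
  top flange (beyond web): d = 130 mm → contributes +16 232 000 mm⁴
  bottom flange (beyond web): d = -130 mm → contributes +16 232 000 mm⁴
Total I = 55 427 500 mm⁴.

I_xx ≈ 5.5428 × 10⁷ mm⁴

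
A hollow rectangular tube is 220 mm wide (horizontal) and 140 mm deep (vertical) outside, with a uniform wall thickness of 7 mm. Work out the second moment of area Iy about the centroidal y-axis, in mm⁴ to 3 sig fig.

Treat the section as a set of non-overlapping primitives; coordinates are from the bounding-box lower-left.
Outer rectangle: 220 × 140, A = 30 800 mm², x = 110 mm, Ī = 124 226 667 mm⁴.
Inner void (subtracted): 206 × 126, A = 25 956 mm², x = 110 mm, Ī = 91 789 068 mm⁴.
By symmetry the centroid is at mid-width, x̄ = 110 mm.
All pieces are centred on the centroidal y-axis, so I = ΣĪ (holes subtracted) = 32 437 599 mm⁴.

Iy ≈ 3.24 × 10⁷ mm⁴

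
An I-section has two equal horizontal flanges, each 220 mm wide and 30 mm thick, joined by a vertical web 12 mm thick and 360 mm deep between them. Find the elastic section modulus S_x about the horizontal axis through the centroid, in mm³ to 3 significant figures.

Treat the section as a set of non-overlapping primitives; coordinates are from the bounding-box lower-left.
Bottom flange: 220 × 30, A = 6 600 mm², y = 15 mm, Ī = 495 000 mm⁴.
Web: 12 × 360, A = 4 320 mm², y = 210 mm, Ī = 46 656 000 mm⁴.
Top flange: 220 × 30, A = 6 600 mm², y = 405 mm, Ī = 495 000 mm⁴.
By symmetry the centroid is at mid-height, ȳ = 210 mm.
Transfer each piece to the horizontal axis through the centroid using Ī + A·d² with d = y − 210:
  bottom flange: d = -195 mm → contributes +251 460 000 mm⁴
  web: d = 0 mm → contributes +46 656 000 mm⁴
  top flange: d = 195 mm → contributes +251 460 000 mm⁴
Total I = 549 576 000 mm⁴.
Extreme fibre distance c = 210 mm; S = I/c = 2 617 029 mm³.

S_x ≈ 2.62 × 10⁶ mm³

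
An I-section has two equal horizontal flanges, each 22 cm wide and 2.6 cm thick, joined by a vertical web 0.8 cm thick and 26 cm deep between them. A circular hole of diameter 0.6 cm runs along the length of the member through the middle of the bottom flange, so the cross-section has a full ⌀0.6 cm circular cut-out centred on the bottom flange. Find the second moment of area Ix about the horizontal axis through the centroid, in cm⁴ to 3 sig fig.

Ix ≈ 2.46 × 10⁴ cm⁴

Break the section into simple shapes (no overlaps), measuring from the bottom-left corner of the bounding box.
Bottom flange: 22 × 2.6, A = 57.2 cm², y = 1.3 cm, Ī = 32.223 cm⁴.
Web: 0.8 × 26, A = 20.8 cm², y = 15.6 cm, Ī = 1171.7 cm⁴.
Top flange: 22 × 2.6, A = 57.2 cm², y = 29.9 cm, Ī = 32.223 cm⁴.
Hole (subtracted): ⌀0.6, A = 0.28274 cm², y = 1.3 cm, Ī = 0.0063617 cm⁴.
Centroid: ȳ = ΣA·y / ΣA = 15.63 cm.
Transfer each piece to the horizontal axis through the centroid using Ī + A·d² with d = y − 15.63:
  bottom flange: d = -14.33 cm → contributes +11 778 cm⁴
  web: d = -0.029968 cm → contributes +1171.8 cm⁴
  top flange: d = 14.27 cm → contributes +11 680 cm⁴
  hole: d = -14.33 cm → contributes −58.067 cm⁴
Total I = 24 572 cm⁴.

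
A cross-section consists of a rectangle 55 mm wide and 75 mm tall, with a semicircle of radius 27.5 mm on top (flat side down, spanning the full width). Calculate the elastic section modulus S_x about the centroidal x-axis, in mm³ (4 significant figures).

S_x ≈ 7.826 × 10⁴ mm³

Split into non-overlapping primitives; take the origin at the lower-left of the bounding box.
Rectangular body: 55 × 75, A = 4 125 mm², y = 37.5 mm, Ī = 1 933 594 mm⁴.
Semicircular cap: semicircle r = 27.5, A = 1187.91 mm², y = 86.6714 mm, Ī = 62771.5 mm⁴.
Centroid: ȳ = ΣA·y / ΣA = 48.4942 mm.
Transfer each piece to the centroidal x-axis using Ī + A·d² with d = y − 48.4942:
  rectangular body: d = -10.9942 mm → contributes +2 432 195 mm⁴
  semicircular cap: d = 38.1771 mm → contributes +1 794 150 mm⁴
Total I = 4 226 345 mm⁴.
Extreme fibre distance c = 54.0058 mm; S = I/c = 78257.3 mm³.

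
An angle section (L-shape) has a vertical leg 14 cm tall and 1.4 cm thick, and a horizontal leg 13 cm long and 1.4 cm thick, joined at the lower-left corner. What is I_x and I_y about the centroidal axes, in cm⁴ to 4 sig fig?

Split into non-overlapping primitives; take the origin at the lower-left of the bounding box.
Vertical leg: 1.4 × 14, A = 19.6 cm², y = 7 cm, Ī = 320.133 cm⁴.
Horizontal leg (remainder): 11.6 × 1.4, A = 16.24 cm², y = 0.7 cm, Ī = 2.65253 cm⁴.
Centroid: ȳ = ΣA·y / ΣA = 4.14531 cm.
Transfer each piece to the centroidal x-axis using Ī + A·d² with d = y − 4.14531:
  vertical leg: d = 2.85469 cm → contributes +479.858 cm⁴
  horizontal leg (remainder): d = -3.44531 cm → contributes +195.424 cm⁴
Total I = 675.283 cm⁴.
For the y-axis: x̄ = 3.64531 cm.
Repeating about the centroidal y-axis gives I_y = 560.539 cm⁴.

I_x ≈ 675.3 cm⁴, I_y ≈ 560.5 cm⁴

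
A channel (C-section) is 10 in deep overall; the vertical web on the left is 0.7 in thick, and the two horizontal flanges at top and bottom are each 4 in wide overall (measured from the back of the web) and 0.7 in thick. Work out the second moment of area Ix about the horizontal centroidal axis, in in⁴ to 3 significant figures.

Treat the section as a set of non-overlapping primitives; coordinates are from the bounding-box lower-left.
Web: 0.7 × 10, A = 7 in², y = 5 in, Ī = 58.333 in⁴.
Top flange (beyond web): 3.3 × 0.7, A = 2.31 in², y = 9.65 in, Ī = 0.094325 in⁴.
Bottom flange (beyond web): 3.3 × 0.7, A = 2.31 in², y = 0.35 in, Ī = 0.094325 in⁴.
By symmetry the centroid is at mid-height, ȳ = 5 in.
Transfer each piece to the horizontal centroidal axis using Ī + A·d² with d = y − 5:
  web: d = 0 in → contributes +58.333 in⁴
  top flange (beyond web): d = 4.65 in → contributes +50.042 in⁴
  bottom flange (beyond web): d = -4.65 in → contributes +50.042 in⁴
Total I = 158.42 in⁴.

Ix ≈ 158 in⁴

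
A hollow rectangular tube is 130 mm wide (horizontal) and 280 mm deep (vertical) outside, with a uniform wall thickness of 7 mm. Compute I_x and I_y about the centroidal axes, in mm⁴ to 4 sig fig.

I_x ≈ 5.588 × 10⁷ mm⁴, I_y ≈ 1.666 × 10⁷ mm⁴

Split into non-overlapping primitives; take the origin at the lower-left of the bounding box.
Outer rectangle: 130 × 280, A = 36 400 mm², y = 140 mm, Ī = 237 813 333 mm⁴.
Inner void (subtracted): 116 × 266, A = 30 856 mm², y = 140 mm, Ī = 181 937 261 mm⁴.
By symmetry the centroid is at mid-height, ȳ = 140 mm.
All pieces are centred on the centroidal x-axis, so I = ΣĪ (holes subtracted) = 55 876 072 mm⁴.
Repeating about the centroidal y-axis gives I_y = 16 663 472 mm⁴.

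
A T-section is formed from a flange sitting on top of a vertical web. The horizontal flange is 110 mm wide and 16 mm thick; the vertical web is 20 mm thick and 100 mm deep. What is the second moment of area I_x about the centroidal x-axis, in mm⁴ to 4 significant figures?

I_x ≈ 4.853 × 10⁶ mm⁴

Treat the section as a set of non-overlapping primitives; coordinates are from the bounding-box lower-left.
Flange: 110 × 16, A = 1 760 mm², y = 108 mm, Ī = 37546.7 mm⁴.
Web: 20 × 100, A = 2 000 mm², y = 50 mm, Ī = 1 666 667 mm⁴.
Centroid: ȳ = ΣA·y / ΣA = 77.1489 mm.
Transfer each piece to the centroidal x-axis using Ī + A·d² with d = y − 77.1489:
  flange: d = 30.8511 mm → contributes +1 712 694 mm⁴
  web: d = -27.1489 mm → contributes +3 140 796 mm⁴
Total I = 4 853 490 mm⁴.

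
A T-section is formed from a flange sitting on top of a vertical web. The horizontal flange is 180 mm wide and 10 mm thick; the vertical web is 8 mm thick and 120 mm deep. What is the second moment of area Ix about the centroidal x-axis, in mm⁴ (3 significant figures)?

Ix ≈ 3.81 × 10⁶ mm⁴

Decompose the section into non-overlapping parts with the origin at the bottom-left of its bounding rectangle.
Flange: 180 × 10, A = 1 800 mm², y = 125 mm, Ī = 15 000 mm⁴.
Web: 8 × 120, A = 960 mm², y = 60 mm, Ī = 1 152 000 mm⁴.
Centroid: ȳ = ΣA·y / ΣA = 102.39 mm.
Transfer each piece to the centroidal x-axis using Ī + A·d² with d = y − 102.39:
  flange: d = 22.609 mm → contributes +935 076 mm⁴
  web: d = -42.391 mm → contributes +2 877 142 mm⁴
Total I = 3 812 217 mm⁴.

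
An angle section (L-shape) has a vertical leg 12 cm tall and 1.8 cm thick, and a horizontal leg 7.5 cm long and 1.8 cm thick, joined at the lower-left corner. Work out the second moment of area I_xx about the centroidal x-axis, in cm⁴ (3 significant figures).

Decompose the section into non-overlapping parts with the origin at the bottom-left of its bounding rectangle.
Vertical leg: 1.8 × 12, A = 21.6 cm², y = 6 cm, Ī = 259.2 cm⁴.
Horizontal leg (remainder): 5.7 × 1.8, A = 10.26 cm², y = 0.9 cm, Ī = 2.7702 cm⁴.
Centroid: ȳ = ΣA·y / ΣA = 4.3576 cm.
Transfer each piece to the centroidal x-axis using Ī + A·d² with d = y − 4.3576:
  vertical leg: d = 1.6424 cm → contributes +317.46 cm⁴
  horizontal leg (remainder): d = -3.4576 cm → contributes +125.43 cm⁴
Total I = 442.89 cm⁴.

I_xx ≈ 443 cm⁴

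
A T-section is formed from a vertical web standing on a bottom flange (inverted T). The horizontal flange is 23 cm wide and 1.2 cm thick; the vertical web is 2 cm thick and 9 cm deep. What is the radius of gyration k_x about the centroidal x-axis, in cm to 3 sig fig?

Treat the section as a set of non-overlapping primitives; coordinates are from the bounding-box lower-left.
Flange: 23 × 1.2, A = 27.6 cm², y = 0.6 cm, Ī = 3.312 cm⁴.
Web: 2 × 9, A = 18 cm², y = 5.7 cm, Ī = 121.5 cm⁴.
Centroid: ȳ = ΣA·y / ΣA = 2.6132 cm.
Transfer each piece to the centroidal x-axis using Ī + A·d² with d = y − 2.6132:
  flange: d = -2.0132 cm → contributes +115.17 cm⁴
  web: d = 3.0868 cm → contributes +293.01 cm⁴
Total I = 408.18 cm⁴.
Radius of gyration: k = √(I/A) = √(408.18 / 45.6) = 2.9919 cm.

k_x ≈ 2.99 cm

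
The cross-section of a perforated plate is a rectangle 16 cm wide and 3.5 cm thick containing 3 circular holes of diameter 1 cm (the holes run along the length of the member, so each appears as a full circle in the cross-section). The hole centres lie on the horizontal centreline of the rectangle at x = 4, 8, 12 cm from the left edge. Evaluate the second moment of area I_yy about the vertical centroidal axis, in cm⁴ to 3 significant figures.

Break the section into simple shapes (no overlaps), measuring from the bottom-left corner of the bounding box.
Plate: 16 × 3.5, A = 56 cm², x = 8 cm, Ī = 1194.7 cm⁴.
Hole 1 (subtracted): ⌀1, A = 0.7854 cm², x = 4 cm, Ī = 0.049087 cm⁴.
Hole 2 (subtracted): ⌀1, A = 0.7854 cm², x = 8 cm, Ī = 0.049087 cm⁴.
Hole 3 (subtracted): ⌀1, A = 0.7854 cm², x = 12 cm, Ī = 0.049087 cm⁴.
By symmetry the centroid is at mid-width, x̄ = 8 cm.
Transfer each piece to the vertical centroidal axis using Ī + A·d² with d = x − 8:
  plate: d = 0 cm → contributes +1194.7 cm⁴
  hole 1: d = -4 cm → contributes −12.615 cm⁴
  hole 2: d = 0 cm → contributes −0.049087 cm⁴
  hole 3: d = 4 cm → contributes −12.615 cm⁴
Total I = 1169.4 cm⁴.

I_yy ≈ 1170 cm⁴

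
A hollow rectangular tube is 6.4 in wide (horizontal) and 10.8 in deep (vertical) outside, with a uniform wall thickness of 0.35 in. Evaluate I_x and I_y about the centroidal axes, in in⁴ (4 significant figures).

I_x ≈ 182.5 in⁴, I_y ≈ 80.06 in⁴

Break the section into simple shapes (no overlaps), measuring from the bottom-left corner of the bounding box.
Outer rectangle: 6.4 × 10.8, A = 69.12 in², y = 5.4 in, Ī = 671.846 in⁴.
Inner void (subtracted): 5.7 × 10.1, A = 57.57 in², y = 5.4 in, Ī = 489.393 in⁴.
By symmetry the centroid is at mid-height, ȳ = 5.4 in.
All pieces are centred on the centroidal x-axis, so I = ΣĪ (holes subtracted) = 182.453 in⁴.
Repeating about the centroidal y-axis gives I_y = 80.0588 in⁴.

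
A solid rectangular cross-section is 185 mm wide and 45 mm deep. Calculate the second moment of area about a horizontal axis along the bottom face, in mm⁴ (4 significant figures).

The section: 185 × 45, A = 8 325 mm², y = 22.5 mm, Ī = 1 404 844 mm⁴.
Transfer it to the base of the section using Ī + A·d² with d = y − 0:
  the section: d = 22.5 mm → contributes +5 619 375 mm⁴
Total I = 5 619 375 mm⁴.

I_base ≈ 5.619 × 10⁶ mm⁴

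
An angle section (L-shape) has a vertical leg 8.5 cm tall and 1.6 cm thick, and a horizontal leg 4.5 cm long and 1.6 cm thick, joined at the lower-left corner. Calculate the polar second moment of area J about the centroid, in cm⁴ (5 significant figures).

Split into non-overlapping primitives; take the origin at the lower-left of the bounding box.
Vertical leg: 1.6 × 8.5, A = 13.6 cm², y = 4.25 cm, Ī = 81.88333 cm⁴.
Horizontal leg (remainder): 2.9 × 1.6, A = 4.64 cm², y = 0.8 cm, Ī = 0.9898667 cm⁴.
Centroid: ȳ = ΣA·y / ΣA = 3.372368 cm.
Transfer each piece to the centroidal x-axis using Ī + A·d² with d = y − 3.372368:
  vertical leg: d = 0.8776316 cm → contributes +92.35856 cm⁴
  horizontal leg (remainder): d = -2.572368 cm → contributes +31.69311 cm⁴
Total I = 124.0517 cm⁴.
For the y-axis: x̄ = 1.372368 cm.
Repeating about the centroidal y-axis gives I_y = 23.66767 cm⁴.
Polar second moment: J = I_x + I_y = 147.7193 cm⁴.

J ≈ 147.72 cm⁴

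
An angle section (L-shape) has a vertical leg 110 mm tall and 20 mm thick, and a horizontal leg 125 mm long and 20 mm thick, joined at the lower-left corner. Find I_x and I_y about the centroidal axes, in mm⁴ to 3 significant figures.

I_x ≈ 4.46 × 10⁶ mm⁴, I_y ≈ 6.20 × 10⁶ mm⁴

Treat the section as a set of non-overlapping primitives; coordinates are from the bounding-box lower-left.
Vertical leg: 20 × 110, A = 2 200 mm², y = 55 mm, Ī = 2 218 333 mm⁴.
Horizontal leg (remainder): 105 × 20, A = 2 100 mm², y = 10 mm, Ī = 70 000 mm⁴.
Centroid: ȳ = ΣA·y / ΣA = 33.023 mm.
Transfer each piece to the centroidal x-axis using Ī + A·d² with d = y − 33.023:
  vertical leg: d = 21.977 mm → contributes +3 280 883 mm⁴
  horizontal leg (remainder): d = -23.023 mm → contributes +1 183 148 mm⁴
Total I = 4 464 031 mm⁴.
For the y-axis: x̄ = 40.523 mm.
Repeating about the centroidal y-axis gives I_y = 6 199 656 mm⁴.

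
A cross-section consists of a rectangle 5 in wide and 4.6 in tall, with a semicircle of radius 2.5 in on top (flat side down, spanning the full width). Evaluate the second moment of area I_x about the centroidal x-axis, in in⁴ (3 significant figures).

Treat the section as a set of non-overlapping primitives; coordinates are from the bounding-box lower-left.
Rectangular body: 5 × 4.6, A = 23 in², y = 2.3 in, Ī = 40.557 in⁴.
Semicircular cap: semicircle r = 2.5, A = 9.8175 in², y = 5.661 in, Ī = 4.2874 in⁴.
Centroid: ȳ = ΣA·y / ΣA = 3.3055 in.
Transfer each piece to the centroidal x-axis using Ī + A·d² with d = y − 3.3055:
  rectangular body: d = -1.0055 in → contributes +63.809 in⁴
  semicircular cap: d = 2.3556 in → contributes +58.762 in⁴
Total I = 122.57 in⁴.

I_x ≈ 123 in⁴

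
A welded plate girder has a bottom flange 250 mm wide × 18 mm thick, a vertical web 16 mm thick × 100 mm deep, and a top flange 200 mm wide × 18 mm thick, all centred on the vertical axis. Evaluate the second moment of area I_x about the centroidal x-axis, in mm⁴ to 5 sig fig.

I_x ≈ 2.9457 × 10⁷ mm⁴

Split into non-overlapping primitives; take the origin at the lower-left of the bounding box.
Bottom plate: 250 × 18, A = 4 500 mm², y = 9 mm, Ī = 121 500 mm⁴.
Web plate: 16 × 100, A = 1 600 mm², y = 68 mm, Ī = 1 333 333 mm⁴.
Top plate: 200 × 18, A = 3 600 mm², y = 127 mm, Ī = 97 200 mm⁴.
Centroid: ȳ = ΣA·y / ΣA = 62.52577 mm.
Transfer each piece to the centroidal x-axis using Ī + A·d² with d = y − 62.52577:
  bottom plate: d = -53.52577 mm → contributes +13 014 038 mm⁴
  web plate: d = 5.474227 mm → contributes +1 381 281 mm⁴
  top plate: d = 64.47423 mm → contributes +15 062 133 mm⁴
Total I = 29 457 452 mm⁴.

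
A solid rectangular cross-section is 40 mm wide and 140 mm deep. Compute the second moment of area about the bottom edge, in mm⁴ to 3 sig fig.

I_base ≈ 3.66 × 10⁷ mm⁴

The section: 40 × 140, A = 5 600 mm², y = 70 mm, Ī = 9 146 667 mm⁴.
Transfer it to the bottom edge using Ī + A·d² with d = y − 0:
  the section: d = 70 mm → contributes +36 586 667 mm⁴
Total I = 36 586 667 mm⁴.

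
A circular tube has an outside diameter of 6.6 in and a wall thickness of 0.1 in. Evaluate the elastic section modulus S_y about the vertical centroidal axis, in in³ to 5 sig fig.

S_y ≈ 3.2688 in³

Break the section into simple shapes (no overlaps), measuring from the bottom-left corner of the bounding box.
Outer circle: ⌀6.6, A = 34.21194 in², x = 3.3 in, Ī = 93.14202 in⁴.
Bore (subtracted): ⌀6.4, A = 32.16991 in², x = 3.3 in, Ī = 82.35497 in⁴.
By symmetry the centroid is at mid-width, x̄ = 3.3 in.
All pieces are centred on the vertical centroidal axis, so I = ΣĪ (holes subtracted) = 10.78705 in⁴.
Extreme fibre distance c = 3.3 in; S = I/c = 3.268803 in³.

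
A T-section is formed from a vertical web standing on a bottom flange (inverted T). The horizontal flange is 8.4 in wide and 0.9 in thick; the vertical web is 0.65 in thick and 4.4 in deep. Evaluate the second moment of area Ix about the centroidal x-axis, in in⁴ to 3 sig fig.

Decompose the section into non-overlapping parts with the origin at the bottom-left of its bounding rectangle.
Flange: 8.4 × 0.9, A = 7.56 in², y = 0.45 in, Ī = 0.5103 in⁴.
Web: 0.65 × 4.4, A = 2.86 in², y = 3.1 in, Ī = 4.6141 in⁴.
Centroid: ȳ = ΣA·y / ΣA = 1.1774 in.
Transfer each piece to the centroidal x-axis using Ī + A·d² with d = y − 1.1774:
  flange: d = -0.72735 in → contributes +4.5098 in⁴
  web: d = 1.9226 in → contributes +15.186 in⁴
Total I = 19.696 in⁴.

Ix ≈ 19.7 in⁴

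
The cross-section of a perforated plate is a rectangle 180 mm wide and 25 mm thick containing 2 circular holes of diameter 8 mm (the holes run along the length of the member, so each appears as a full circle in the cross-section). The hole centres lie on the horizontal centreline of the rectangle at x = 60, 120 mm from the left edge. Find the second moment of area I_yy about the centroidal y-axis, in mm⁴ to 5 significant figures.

I_yy ≈ 1.2059 × 10⁷ mm⁴

Treat the section as a set of non-overlapping primitives; coordinates are from the bounding-box lower-left.
Plate: 180 × 25, A = 4 500 mm², x = 90 mm, Ī = 12 150 000 mm⁴.
Hole 1 (subtracted): ⌀8, A = 50.26548 mm², x = 60 mm, Ī = 201.0619 mm⁴.
Hole 2 (subtracted): ⌀8, A = 50.26548 mm², x = 120 mm, Ī = 201.0619 mm⁴.
By symmetry the centroid is at mid-width, x̄ = 90 mm.
Transfer each piece to the centroidal y-axis using Ī + A·d² with d = x − 90:
  plate: d = 0 mm → contributes +12 150 000 mm⁴
  hole 1: d = -30 mm → contributes −45 440 mm⁴
  hole 2: d = 30 mm → contributes −45 440 mm⁴
Total I = 12 059 120 mm⁴.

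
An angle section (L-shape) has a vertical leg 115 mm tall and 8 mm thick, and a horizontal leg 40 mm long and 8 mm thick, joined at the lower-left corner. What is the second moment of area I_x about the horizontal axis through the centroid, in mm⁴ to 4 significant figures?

Decompose the section into non-overlapping parts with the origin at the bottom-left of its bounding rectangle.
Vertical leg: 8 × 115, A = 920 mm², y = 57.5 mm, Ī = 1 013 917 mm⁴.
Horizontal leg (remainder): 32 × 8, A = 256 mm², y = 4 mm, Ī = 1365.33 mm⁴.
Centroid: ȳ = ΣA·y / ΣA = 45.8537 mm.
Transfer each piece to the horizontal axis through the centroid using Ī + A·d² with d = y − 45.8537:
  vertical leg: d = 11.6463 mm → contributes +1 138 701 mm⁴
  horizontal leg (remainder): d = -41.8537 mm → contributes +449 810 mm⁴
Total I = 1 588 511 mm⁴.

I_x ≈ 1.589 × 10⁶ mm⁴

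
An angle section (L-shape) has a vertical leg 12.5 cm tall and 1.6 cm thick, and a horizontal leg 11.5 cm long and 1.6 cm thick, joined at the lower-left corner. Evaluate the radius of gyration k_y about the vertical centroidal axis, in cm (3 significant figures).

k_y ≈ 3.45 cm

Split into non-overlapping primitives; take the origin at the lower-left of the bounding box.
Vertical leg: 1.6 × 12.5, A = 20 cm², x = 0.8 cm, Ī = 4.2667 cm⁴.
Horizontal leg (remainder): 9.9 × 1.6, A = 15.84 cm², x = 6.55 cm, Ī = 129.37 cm⁴.
Centroid: x̄ = ΣA·x / ΣA = 3.3413 cm.
Transfer each piece to the vertical centroidal axis using Ī + A·d² with d = x − 3.3413:
  vertical leg: d = -2.5413 cm → contributes +133.43 cm⁴
  horizontal leg (remainder): d = 3.2087 cm → contributes +292.46 cm⁴
Total I = 425.89 cm⁴.
Radius of gyration: k = √(I/A) = √(425.89 / 35.84) = 3.4472 cm.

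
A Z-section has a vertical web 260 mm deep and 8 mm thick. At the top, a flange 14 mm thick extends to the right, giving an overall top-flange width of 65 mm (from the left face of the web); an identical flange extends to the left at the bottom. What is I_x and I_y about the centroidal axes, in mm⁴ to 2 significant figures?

Treat the section as a set of non-overlapping primitives; coordinates are from the bounding-box lower-left.
Web: 8 × 260, A = 2 080 mm², y = 130 mm, Ī = 11 717 333 mm⁴.
Top flange (beyond web): 57 × 14, A = 798 mm², y = 253 mm, Ī = 13 034 mm⁴.
Bottom flange (beyond web): 57 × 14, A = 798 mm², y = 7 mm, Ī = 13 034 mm⁴.
Centroid: ȳ = ΣA·y / ΣA = 130 mm.
Transfer each piece to the centroidal x-axis using Ī + A·d² with d = y − 130:
  web: d = 0 mm → contributes +11 717 333 mm⁴
  top flange (beyond web): d = 123 mm → contributes +12 085 976 mm⁴
  bottom flange (beyond web): d = -123 mm → contributes +12 085 976 mm⁴
Total I = 35 889 285 mm⁴.
For the y-axis: x̄ = 61 mm.
Repeating about the centroidal y-axis gives I_y = 2 128 985 mm⁴.

I_x ≈ 3.6 × 10⁷ mm⁴, I_y ≈ 2.1 × 10⁶ mm⁴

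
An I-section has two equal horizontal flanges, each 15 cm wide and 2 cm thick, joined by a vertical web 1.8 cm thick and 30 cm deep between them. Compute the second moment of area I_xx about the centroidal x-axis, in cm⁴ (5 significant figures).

Split into non-overlapping primitives; take the origin at the lower-left of the bounding box.
Bottom flange: 15 × 2, A = 30 cm², y = 1 cm, Ī = 10 cm⁴.
Web: 1.8 × 30, A = 54 cm², y = 17 cm, Ī = 4 050 cm⁴.
Top flange: 15 × 2, A = 30 cm², y = 33 cm, Ī = 10 cm⁴.
By symmetry the centroid is at mid-height, ȳ = 17 cm.
Transfer each piece to the centroidal x-axis using Ī + A·d² with d = y − 17:
  bottom flange: d = -16 cm → contributes +7 690 cm⁴
  web: d = 0 cm → contributes +4 050 cm⁴
  top flange: d = 16 cm → contributes +7 690 cm⁴
Total I = 19 430 cm⁴.

I_xx ≈ 1.9430 × 10⁴ cm⁴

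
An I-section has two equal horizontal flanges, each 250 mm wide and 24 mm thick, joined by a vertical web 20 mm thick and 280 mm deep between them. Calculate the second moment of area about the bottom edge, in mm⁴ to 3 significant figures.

I_base ≈ 7.88 × 10⁸ mm⁴

Treat the section as a set of non-overlapping primitives; coordinates are from the bounding-box lower-left.
Bottom flange: 250 × 24, A = 6 000 mm², y = 12 mm, Ī = 288 000 mm⁴.
Web: 20 × 280, A = 5 600 mm², y = 164 mm, Ī = 36 586 667 mm⁴.
Top flange: 250 × 24, A = 6 000 mm², y = 316 mm, Ī = 288 000 mm⁴.
Transfer each piece to the bottom edge using Ī + A·d² with d = y − 0:
  bottom flange: d = 12 mm → contributes +1 152 000 mm⁴
  web: d = 164 mm → contributes +187 204 267 mm⁴
  top flange: d = 316 mm → contributes +599 424 000 mm⁴
Total I = 787 780 267 mm⁴.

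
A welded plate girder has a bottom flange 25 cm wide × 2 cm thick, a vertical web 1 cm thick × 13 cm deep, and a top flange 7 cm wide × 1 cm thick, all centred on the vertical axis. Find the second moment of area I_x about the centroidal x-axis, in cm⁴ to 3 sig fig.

Treat the section as a set of non-overlapping primitives; coordinates are from the bounding-box lower-left.
Bottom plate: 25 × 2, A = 50 cm², y = 1 cm, Ī = 16.667 cm⁴.
Web plate: 1 × 13, A = 13 cm², y = 8.5 cm, Ī = 183.08 cm⁴.
Top plate: 7 × 1, A = 7 cm², y = 15.5 cm, Ī = 0.58333 cm⁴.
Centroid: ȳ = ΣA·y / ΣA = 3.8429 cm.
Transfer each piece to the centroidal x-axis using Ī + A·d² with d = y − 3.8429:
  bottom plate: d = -2.8429 cm → contributes +420.76 cm⁴
  web plate: d = 4.6571 cm → contributes +465.04 cm⁴
  top plate: d = 11.657 cm → contributes +951.81 cm⁴
Total I = 1837.6 cm⁴.

I_x ≈ 1840 cm⁴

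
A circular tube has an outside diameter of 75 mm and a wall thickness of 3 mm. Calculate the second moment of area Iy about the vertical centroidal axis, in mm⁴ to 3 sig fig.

Iy ≈ 4.40 × 10⁵ mm⁴

Treat the section as a set of non-overlapping primitives; coordinates are from the bounding-box lower-left.
Outer circle: ⌀75, A = 4417.9 mm², x = 37.5 mm, Ī = 1 553 156 mm⁴.
Bore (subtracted): ⌀69, A = 3739.3 mm², x = 37.5 mm, Ī = 1 112 670 mm⁴.
By symmetry the centroid is at mid-width, x̄ = 37.5 mm.
All pieces are centred on the vertical centroidal axis, so I = ΣĪ (holes subtracted) = 440 486 mm⁴.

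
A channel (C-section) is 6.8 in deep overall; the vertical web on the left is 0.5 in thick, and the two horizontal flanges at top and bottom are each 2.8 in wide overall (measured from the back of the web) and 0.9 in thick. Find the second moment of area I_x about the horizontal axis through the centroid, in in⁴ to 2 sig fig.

I_x ≈ 49 in⁴

Decompose the section into non-overlapping parts with the origin at the bottom-left of its bounding rectangle.
Web: 0.5 × 6.8, A = 3.4 in², y = 3.4 in, Ī = 13.1 in⁴.
Top flange (beyond web): 2.3 × 0.9, A = 2.07 in², y = 6.35 in, Ī = 0.1397 in⁴.
Bottom flange (beyond web): 2.3 × 0.9, A = 2.07 in², y = 0.45 in, Ī = 0.1397 in⁴.
By symmetry the centroid is at mid-height, ȳ = 3.4 in.
Transfer each piece to the horizontal axis through the centroid using Ī + A·d² with d = y − 3.4:
  web: d = 0 in → contributes +13.1 in⁴
  top flange (beyond web): d = 2.95 in → contributes +18.15 in⁴
  bottom flange (beyond web): d = -2.95 in → contributes +18.15 in⁴
Total I = 49.41 in⁴.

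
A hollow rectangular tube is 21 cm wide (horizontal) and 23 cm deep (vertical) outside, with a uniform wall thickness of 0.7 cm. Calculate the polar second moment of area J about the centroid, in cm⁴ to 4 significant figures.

Split into non-overlapping primitives; take the origin at the lower-left of the bounding box.
Outer rectangle: 21 × 23, A = 483 cm², y = 11.5 cm, Ī = 21292.3 cm⁴.
Inner void (subtracted): 19.6 × 21.6, A = 423.36 cm², y = 11.5 cm, Ī = 16460.2 cm⁴.
By symmetry the centroid is at mid-height, ȳ = 11.5 cm.
All pieces are centred on the centroidal x-axis, so I = ΣĪ (holes subtracted) = 4832.01 cm⁴.
Repeating about the centroidal y-axis gives I_y = 4197.09 cm⁴.
Polar second moment: J = I_x + I_y = 9029.1 cm⁴.

J ≈ 9029 cm⁴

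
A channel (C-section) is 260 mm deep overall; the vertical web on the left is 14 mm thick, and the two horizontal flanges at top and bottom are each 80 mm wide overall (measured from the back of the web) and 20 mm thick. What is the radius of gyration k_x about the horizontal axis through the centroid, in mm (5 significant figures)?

k_x ≈ 96.606 mm

Split into non-overlapping primitives; take the origin at the lower-left of the bounding box.
Web: 14 × 260, A = 3 640 mm², y = 130 mm, Ī = 20 505 333 mm⁴.
Top flange (beyond web): 66 × 20, A = 1 320 mm², y = 250 mm, Ī = 44 000 mm⁴.
Bottom flange (beyond web): 66 × 20, A = 1 320 mm², y = 10 mm, Ī = 44 000 mm⁴.
By symmetry the centroid is at mid-height, ȳ = 130 mm.
Transfer each piece to the horizontal axis through the centroid using Ī + A·d² with d = y − 130:
  web: d = 0 mm → contributes +20 505 333 mm⁴
  top flange (beyond web): d = 120 mm → contributes +19 052 000 mm⁴
  bottom flange (beyond web): d = -120 mm → contributes +19 052 000 mm⁴
Total I = 58 609 333 mm⁴.
Radius of gyration: k = √(I/A) = √(58 609 333 / 6 280) = 96.60588 mm.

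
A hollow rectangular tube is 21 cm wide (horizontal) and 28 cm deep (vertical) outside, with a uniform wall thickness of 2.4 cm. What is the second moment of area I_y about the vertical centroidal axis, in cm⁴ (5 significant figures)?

I_y ≈ 1.3389 × 10⁴ cm⁴

Break the section into simple shapes (no overlaps), measuring from the bottom-left corner of the bounding box.
Outer rectangle: 21 × 28, A = 588 cm², x = 10.5 cm, Ī = 21 609 cm⁴.
Inner void (subtracted): 16.2 × 23.2, A = 375.84 cm², x = 10.5 cm, Ī = 8219.621 cm⁴.
By symmetry the centroid is at mid-width, x̄ = 10.5 cm.
All pieces are centred on the vertical centroidal axis, so I = ΣĪ (holes subtracted) = 13389.38 cm⁴.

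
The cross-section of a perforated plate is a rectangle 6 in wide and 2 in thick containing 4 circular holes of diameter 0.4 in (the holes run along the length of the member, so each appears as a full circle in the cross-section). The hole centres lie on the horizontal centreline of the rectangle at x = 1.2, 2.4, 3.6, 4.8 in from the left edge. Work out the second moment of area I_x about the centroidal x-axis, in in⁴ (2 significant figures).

I_x ≈ 4.0 in⁴

Split into non-overlapping primitives; take the origin at the lower-left of the bounding box.
Plate: 6 × 2, A = 12 in², y = 1 in, Ī = 4 in⁴.
Hole 1 (subtracted): ⌀0.4, A = 0.1257 in², y = 1 in, Ī = 0.001257 in⁴.
Hole 2 (subtracted): ⌀0.4, A = 0.1257 in², y = 1 in, Ī = 0.001257 in⁴.
Hole 3 (subtracted): ⌀0.4, A = 0.1257 in², y = 1 in, Ī = 0.001257 in⁴.
Hole 4 (subtracted): ⌀0.4, A = 0.1257 in², y = 1 in, Ī = 0.001257 in⁴.
By symmetry the centroid is at mid-height, ȳ = 1 in.
All pieces are centred on the centroidal x-axis, so I = ΣĪ (holes subtracted) = 3.995 in⁴.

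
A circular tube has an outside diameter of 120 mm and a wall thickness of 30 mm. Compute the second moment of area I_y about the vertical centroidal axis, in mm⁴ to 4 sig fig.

I_y ≈ 9.543 × 10⁶ mm⁴

Decompose the section into non-overlapping parts with the origin at the bottom-left of its bounding rectangle.
Outer circle: ⌀120, A = 11309.7 mm², x = 60 mm, Ī = 10 178 760 mm⁴.
Bore (subtracted): ⌀60, A = 2827.43 mm², x = 60 mm, Ī = 636 173 mm⁴.
By symmetry the centroid is at mid-width, x̄ = 60 mm.
All pieces are centred on the vertical centroidal axis, so I = ΣĪ (holes subtracted) = 9 542 588 mm⁴.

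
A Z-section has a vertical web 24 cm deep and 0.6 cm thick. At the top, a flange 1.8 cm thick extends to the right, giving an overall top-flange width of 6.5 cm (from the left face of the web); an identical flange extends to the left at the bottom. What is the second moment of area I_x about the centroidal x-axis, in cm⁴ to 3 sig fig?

I_x ≈ 3310 cm⁴

Split into non-overlapping primitives; take the origin at the lower-left of the bounding box.
Web: 0.6 × 24, A = 14.4 cm², y = 12 cm, Ī = 691.2 cm⁴.
Top flange (beyond web): 5.9 × 1.8, A = 10.62 cm², y = 23.1 cm, Ī = 2.8674 cm⁴.
Bottom flange (beyond web): 5.9 × 1.8, A = 10.62 cm², y = 0.9 cm, Ī = 2.8674 cm⁴.
Centroid: ȳ = ΣA·y / ΣA = 12 cm.
Transfer each piece to the centroidal x-axis using Ī + A·d² with d = y − 12:
  web: d = 0 cm → contributes +691.2 cm⁴
  top flange (beyond web): d = 11.1 cm → contributes +1311.4 cm⁴
  bottom flange (beyond web): d = -11.1 cm → contributes +1311.4 cm⁴
Total I = 3313.9 cm⁴.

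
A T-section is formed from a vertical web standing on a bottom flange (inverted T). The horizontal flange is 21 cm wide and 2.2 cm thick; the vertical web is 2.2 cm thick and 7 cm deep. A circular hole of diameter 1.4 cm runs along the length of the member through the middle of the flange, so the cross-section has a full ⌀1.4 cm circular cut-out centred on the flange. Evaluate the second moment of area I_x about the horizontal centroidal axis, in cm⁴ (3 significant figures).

I_x ≈ 324 cm⁴

Decompose the section into non-overlapping parts with the origin at the bottom-left of its bounding rectangle.
Flange: 21 × 2.2, A = 46.2 cm², y = 1.1 cm, Ī = 18.634 cm⁴.
Web: 2.2 × 7, A = 15.4 cm², y = 5.7 cm, Ī = 62.883 cm⁴.
Hole (subtracted): ⌀1.4, A = 1.5394 cm², y = 1.1 cm, Ī = 0.18857 cm⁴.
Centroid: ȳ = ΣA·y / ΣA = 2.2795 cm.
Transfer each piece to the horizontal centroidal axis using Ī + A·d² with d = y − 2.2795:
  flange: d = -1.1795 cm → contributes +82.906 cm⁴
  web: d = 3.4205 cm → contributes +243.06 cm⁴
  hole: d = -1.1795 cm → contributes −2.3301 cm⁴
Total I = 323.64 cm⁴.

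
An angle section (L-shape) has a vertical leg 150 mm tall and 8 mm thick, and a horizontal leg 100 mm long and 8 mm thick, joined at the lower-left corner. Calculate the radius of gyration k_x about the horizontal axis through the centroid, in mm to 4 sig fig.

k_x ≈ 48.50 mm

Break the section into simple shapes (no overlaps), measuring from the bottom-left corner of the bounding box.
Vertical leg: 8 × 150, A = 1 200 mm², y = 75 mm, Ī = 2 250 000 mm⁴.
Horizontal leg (remainder): 92 × 8, A = 736 mm², y = 4 mm, Ī = 3925.33 mm⁴.
Centroid: ȳ = ΣA·y / ΣA = 48.0083 mm.
Transfer each piece to the horizontal axis through the centroid using Ī + A·d² with d = y − 48.0083:
  vertical leg: d = 26.9917 mm → contributes +3 124 265 mm⁴
  horizontal leg (remainder): d = -44.0083 mm → contributes +1 429 357 mm⁴
Total I = 4 553 621 mm⁴.
Radius of gyration: k = √(I/A) = √(4 553 621 / 1 936) = 48.4982 mm.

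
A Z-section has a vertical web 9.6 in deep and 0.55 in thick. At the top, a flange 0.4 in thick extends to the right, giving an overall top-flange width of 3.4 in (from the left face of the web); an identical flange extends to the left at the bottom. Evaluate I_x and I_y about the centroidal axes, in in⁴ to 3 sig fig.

I_x ≈ 88.8 in⁴, I_y ≈ 8.27 in⁴

Split into non-overlapping primitives; take the origin at the lower-left of the bounding box.
Web: 0.55 × 9.6, A = 5.28 in², y = 4.8 in, Ī = 40.55 in⁴.
Top flange (beyond web): 2.85 × 0.4, A = 1.14 in², y = 9.4 in, Ī = 0.0152 in⁴.
Bottom flange (beyond web): 2.85 × 0.4, A = 1.14 in², y = 0.2 in, Ī = 0.0152 in⁴.
Centroid: ȳ = ΣA·y / ΣA = 4.8 in.
Transfer each piece to the centroidal x-axis using Ī + A·d² with d = y − 4.8:
  web: d = 0 in → contributes +40.55 in⁴
  top flange (beyond web): d = 4.6 in → contributes +24.138 in⁴
  bottom flange (beyond web): d = -4.6 in → contributes +24.138 in⁴
Total I = 88.826 in⁴.
For the y-axis: x̄ = 3.125 in.
Repeating about the centroidal y-axis gives I_y = 8.2656 in⁴.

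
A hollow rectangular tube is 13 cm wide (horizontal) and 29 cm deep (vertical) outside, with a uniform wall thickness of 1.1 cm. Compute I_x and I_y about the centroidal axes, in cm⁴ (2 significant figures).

Split into non-overlapping primitives; take the origin at the lower-left of the bounding box.
Outer rectangle: 13 × 29, A = 377 cm², y = 14.5 cm, Ī = 26 421 cm⁴.
Inner void (subtracted): 10.8 × 26.8, A = 289.4 cm², y = 14.5 cm, Ī = 17 324 cm⁴.
By symmetry the centroid is at mid-height, ȳ = 14.5 cm.
All pieces are centred on the centroidal x-axis, so I = ΣĪ (holes subtracted) = 9 097 cm⁴.
Repeating about the centroidal y-axis gives I_y = 2 496 cm⁴.

I_x ≈ 9100 cm⁴, I_y ≈ 2500 cm⁴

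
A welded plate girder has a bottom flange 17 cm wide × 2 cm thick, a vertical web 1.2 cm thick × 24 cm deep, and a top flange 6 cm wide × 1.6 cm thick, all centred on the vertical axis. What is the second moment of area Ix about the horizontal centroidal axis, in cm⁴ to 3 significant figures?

Split into non-overlapping primitives; take the origin at the lower-left of the bounding box.
Bottom plate: 17 × 2, A = 34 cm², y = 1 cm, Ī = 11.333 cm⁴.
Web plate: 1.2 × 24, A = 28.8 cm², y = 14 cm, Ī = 1382.4 cm⁴.
Top plate: 6 × 1.6, A = 9.6 cm², y = 26.8 cm, Ī = 2.048 cm⁴.
Centroid: ȳ = ΣA·y / ΣA = 9.5923 cm.
Transfer each piece to the horizontal centroidal axis using Ī + A·d² with d = y − 9.5923:
  bottom plate: d = -8.5923 cm → contributes +2521.5 cm⁴
  web plate: d = 4.4077 cm → contributes +1941.9 cm⁴
  top plate: d = 17.208 cm → contributes +2844.7 cm⁴
Total I = 7 308 cm⁴.

Ix ≈ 7310 cm⁴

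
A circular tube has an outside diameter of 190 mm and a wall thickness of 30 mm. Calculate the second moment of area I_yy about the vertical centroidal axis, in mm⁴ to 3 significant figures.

I_yy ≈ 5.00 × 10⁷ mm⁴

Break the section into simple shapes (no overlaps), measuring from the bottom-left corner of the bounding box.
Outer circle: ⌀190, A = 28 353 mm², x = 95 mm, Ī = 63 971 171 mm⁴.
Bore (subtracted): ⌀130, A = 13 273 mm², x = 95 mm, Ī = 14 019 848 mm⁴.
By symmetry the centroid is at mid-width, x̄ = 95 mm.
All pieces are centred on the vertical centroidal axis, so I = ΣĪ (holes subtracted) = 49 951 323 mm⁴.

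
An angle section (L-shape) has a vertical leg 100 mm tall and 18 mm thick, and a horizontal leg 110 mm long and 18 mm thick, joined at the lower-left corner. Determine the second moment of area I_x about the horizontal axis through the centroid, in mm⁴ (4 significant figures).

I_x ≈ 2.995 × 10⁶ mm⁴

Treat the section as a set of non-overlapping primitives; coordinates are from the bounding-box lower-left.
Vertical leg: 18 × 100, A = 1 800 mm², y = 50 mm, Ī = 1 500 000 mm⁴.
Horizontal leg (remainder): 92 × 18, A = 1 656 mm², y = 9 mm, Ī = 44 712 mm⁴.
Centroid: ȳ = ΣA·y / ΣA = 30.3542 mm.
Transfer each piece to the horizontal axis through the centroid using Ī + A·d² with d = y − 30.3542:
  vertical leg: d = 19.6458 mm → contributes +2 194 726 mm⁴
  horizontal leg (remainder): d = -21.3542 mm → contributes +799 849 mm⁴
Total I = 2 994 575 mm⁴.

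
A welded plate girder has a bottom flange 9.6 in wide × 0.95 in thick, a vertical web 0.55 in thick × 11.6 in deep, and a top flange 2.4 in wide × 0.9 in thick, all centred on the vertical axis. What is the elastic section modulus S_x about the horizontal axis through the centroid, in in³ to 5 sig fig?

S_x ≈ 44.417 in³

Split into non-overlapping primitives; take the origin at the lower-left of the bounding box.
Bottom plate: 9.6 × 0.95, A = 9.12 in², y = 0.475 in, Ī = 0.6859 in⁴.
Web plate: 0.55 × 11.6, A = 6.38 in², y = 6.75 in, Ī = 71.54107 in⁴.
Top plate: 2.4 × 0.9, A = 2.16 in², y = 13 in, Ī = 0.1458 in⁴.
Centroid: ȳ = ΣA·y / ΣA = 4.273896 in.
Transfer each piece to the horizontal axis through the centroid using Ī + A·d² with d = y − 4.273896:
  bottom plate: d = -3.798896 in → contributes +132.3022 in⁴
  web plate: d = 2.476104 in → contributes +110.6574 in⁴
  top plate: d = 8.726104 in → contributes +164.6188 in⁴
Total I = 407.5784 in⁴.
Extreme fibre distance c = 9.176104 in; S = I/c = 44.41737 in³.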